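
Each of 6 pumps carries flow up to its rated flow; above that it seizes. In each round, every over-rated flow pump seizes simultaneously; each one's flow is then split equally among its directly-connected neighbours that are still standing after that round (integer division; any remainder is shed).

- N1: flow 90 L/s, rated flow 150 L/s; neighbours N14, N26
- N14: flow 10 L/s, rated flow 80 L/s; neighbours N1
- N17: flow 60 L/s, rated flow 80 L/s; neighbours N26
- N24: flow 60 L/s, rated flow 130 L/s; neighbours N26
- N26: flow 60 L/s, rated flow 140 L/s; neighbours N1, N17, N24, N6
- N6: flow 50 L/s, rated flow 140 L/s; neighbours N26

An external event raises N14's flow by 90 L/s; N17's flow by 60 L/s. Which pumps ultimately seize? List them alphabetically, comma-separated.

N1, N14, N17, N24, N26

Round 1 — N14 at 100 > 80; N17 at 120 > 80. N14, N17 seize.
  N14 sheds 100 L/s to N1: 100 each.
    N1: 90+100 = 190 > 150
  N17 sheds 120 L/s to N26: 120 each.
    N26: 60+120 = 180 > 140
Round 2 — N1, N26 seize.
  N1 sheds 190 L/s: no online neighbours, lost.
  N26 sheds 180 L/s to N24, N6: 90 each.
    N24: 60+90 = 150 > 130
    N6: 50+90 = 140 ≤ 140
Round 3 — N24 seizes.
  N24 sheds 150 L/s: no online neighbours, lost.
No further seizures.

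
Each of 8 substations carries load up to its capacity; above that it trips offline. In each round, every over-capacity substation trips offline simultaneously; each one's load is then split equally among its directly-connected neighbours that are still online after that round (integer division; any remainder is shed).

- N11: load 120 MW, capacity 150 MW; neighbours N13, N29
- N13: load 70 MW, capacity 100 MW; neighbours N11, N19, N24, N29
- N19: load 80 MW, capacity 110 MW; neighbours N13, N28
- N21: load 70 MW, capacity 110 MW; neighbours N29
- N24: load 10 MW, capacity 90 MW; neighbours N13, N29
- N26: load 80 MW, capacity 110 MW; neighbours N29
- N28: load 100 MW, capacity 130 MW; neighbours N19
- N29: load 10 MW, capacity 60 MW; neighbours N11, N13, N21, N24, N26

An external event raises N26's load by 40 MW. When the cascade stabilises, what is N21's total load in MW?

Round 1 — N26 at 120 > 110. N26 trips offline.
  N26 sheds 120 MW to N29: 120 each.
    N29: 10+120 = 130 > 60
Round 2 — N29 trips offline.
  N29 sheds 130 MW to N11, N13, N21, N24: 32 each (2 lost).
    N11: 120+32 = 152 > 150
    N13: 70+32 = 102 > 100
    N21: 70+32 = 102 ≤ 110
    N24: 10+32 = 42 ≤ 90
Round 3 — N11, N13 trip offline.
  N11 sheds 152 MW: no online neighbours, lost.
  N13 sheds 102 MW to N19, N24: 51 each.
    N19: 80+51 = 131 > 110
    N24: 42+51 = 93 > 90
Round 4 — N19, N24 trip offline.
  N19 sheds 131 MW to N28: 131 each.
    N28: 100+131 = 231 > 130
  N24 sheds 93 MW: no online neighbours, lost.
Round 5 — N28 trips offline.
  N28 sheds 231 MW: no online neighbours, lost.
No further trips.

102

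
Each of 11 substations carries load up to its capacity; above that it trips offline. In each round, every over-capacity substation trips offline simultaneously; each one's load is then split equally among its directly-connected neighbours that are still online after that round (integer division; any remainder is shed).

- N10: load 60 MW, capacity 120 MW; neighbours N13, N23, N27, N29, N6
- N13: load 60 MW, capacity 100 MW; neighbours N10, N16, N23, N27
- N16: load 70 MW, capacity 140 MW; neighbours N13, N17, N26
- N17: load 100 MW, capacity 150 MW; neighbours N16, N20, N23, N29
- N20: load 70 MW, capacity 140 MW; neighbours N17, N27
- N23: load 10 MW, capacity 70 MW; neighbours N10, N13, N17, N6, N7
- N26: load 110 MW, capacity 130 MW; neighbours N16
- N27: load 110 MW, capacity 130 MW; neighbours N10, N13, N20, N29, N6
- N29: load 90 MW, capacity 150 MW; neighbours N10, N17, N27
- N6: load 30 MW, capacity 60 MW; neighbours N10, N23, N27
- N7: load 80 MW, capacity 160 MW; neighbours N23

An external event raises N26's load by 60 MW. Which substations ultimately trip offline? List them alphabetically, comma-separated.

Round 1 — N26 at 170 > 130. N26 trips offline.
  N26 sheds 170 MW to N16: 170 each.
    N16: 70+170 = 240 > 140
Round 2 — N16 trips offline.
  N16 sheds 240 MW to N13, N17: 120 each.
    N13: 60+120 = 180 > 100
    N17: 100+120 = 220 > 150
Round 3 — N13, N17 trip offline.
  N13 sheds 180 MW to N10, N23, N27: 60 each.
    N10: 60+60 = 120 ≤ 120
    N23: 10+60 = 70 ≤ 70
    N27: 110+60 = 170 > 130
  N17 sheds 220 MW to N20, N23, N29: 73 each (1 lost).
    N20: 70+73 = 143 > 140
    N23: 70+73 = 143 > 70
    N29: 90+73 = 163 > 150
Round 4 — N20, N23, N27, N29 trip offline.
  N20 sheds 143 MW: no online neighbours, lost.
  N23 sheds 143 MW to N10, N6, N7: 47 each (2 lost).
    N10: 120+47 = 167 > 120
    N6: 30+47 = 77 > 60
    N7: 80+47 = 127 ≤ 160
  N27 sheds 170 MW to N10, N6: 85 each.
    N10: 167+85 = 252 > 120
    N6: 77+85 = 162 > 60
  N29 sheds 163 MW to N10: 163 each.
    N10: 252+163 = 415 > 120
Round 5 — N10, N6 trip offline.
  N10 sheds 415 MW: no online neighbours, lost.
  N6 sheds 162 MW: no online neighbours, lost.
No further trips.

N10, N13, N16, N17, N20, N23, N26, N27, N29, N6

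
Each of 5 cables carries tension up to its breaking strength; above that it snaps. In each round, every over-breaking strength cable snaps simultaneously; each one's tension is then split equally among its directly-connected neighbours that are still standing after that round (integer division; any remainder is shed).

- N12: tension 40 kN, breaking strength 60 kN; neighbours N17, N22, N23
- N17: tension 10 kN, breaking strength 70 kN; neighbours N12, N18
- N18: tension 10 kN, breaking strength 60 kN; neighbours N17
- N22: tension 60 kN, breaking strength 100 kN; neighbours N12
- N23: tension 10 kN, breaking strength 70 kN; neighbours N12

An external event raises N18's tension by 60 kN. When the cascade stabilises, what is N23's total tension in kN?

70

Round 1 — N18 at 70 > 60. N18 snaps.
  N18 sheds 70 kN to N17: 70 each.
    N17: 10+70 = 80 > 70
Round 2 — N17 snaps.
  N17 sheds 80 kN to N12: 80 each.
    N12: 40+80 = 120 > 60
Round 3 — N12 snaps.
  N12 sheds 120 kN to N22, N23: 60 each.
    N22: 60+60 = 120 > 100
    N23: 10+60 = 70 ≤ 70
Round 4 — N22 snaps.
  N22 sheds 120 kN: no online neighbours, lost.
No further breaks.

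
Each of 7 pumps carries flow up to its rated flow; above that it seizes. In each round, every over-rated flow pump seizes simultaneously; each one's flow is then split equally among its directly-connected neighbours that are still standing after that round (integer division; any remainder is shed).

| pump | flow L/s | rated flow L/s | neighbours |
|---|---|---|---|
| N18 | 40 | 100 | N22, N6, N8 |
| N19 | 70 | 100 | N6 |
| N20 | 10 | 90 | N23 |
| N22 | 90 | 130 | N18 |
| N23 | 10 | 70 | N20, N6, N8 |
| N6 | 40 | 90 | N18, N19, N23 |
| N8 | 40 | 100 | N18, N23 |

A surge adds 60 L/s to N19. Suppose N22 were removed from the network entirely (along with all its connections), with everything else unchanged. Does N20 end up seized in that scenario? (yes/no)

no

With N22 removed:
Round 1 — N19 at 130 > 100. N19 seizes.
  N19 sheds 130 L/s to N6: 130 each.
    N6: 40+130 = 170 > 90
Round 2 — N6 seizes.
  N6 sheds 170 L/s to N18, N23: 85 each.
    N18: 40+85 = 125 > 100
    N23: 10+85 = 95 > 70
Round 3 — N18, N23 seize.
  N18 sheds 125 L/s to N8: 125 each.
    N8: 40+125 = 165 > 100
  N23 sheds 95 L/s to N20, N8: 47 each (1 lost).
    N20: 10+47 = 57 ≤ 90
    N8: 165+47 = 212 > 100
Round 4 — N8 seizes.
  N8 sheds 212 L/s: no online neighbours, lost.
No further seizures.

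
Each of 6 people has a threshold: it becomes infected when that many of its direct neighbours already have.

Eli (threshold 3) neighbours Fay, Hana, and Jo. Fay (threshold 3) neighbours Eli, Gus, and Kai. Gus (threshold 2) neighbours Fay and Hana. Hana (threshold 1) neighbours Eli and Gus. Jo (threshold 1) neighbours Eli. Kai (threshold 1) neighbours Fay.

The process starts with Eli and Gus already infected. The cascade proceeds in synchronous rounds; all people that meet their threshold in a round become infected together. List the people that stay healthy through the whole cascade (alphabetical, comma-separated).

Fay, Kai

Round 1 — Eli, Gus become infected (initial).
Round 2 — checking thresholds:
  Fay: 2 of 3 neighbours < 3, not yet.
  Hana: 2 of 2 neighbours ≥ 1, becomes infected.
  Jo: 1 of 1 neighbours ≥ 1, becomes infected.
Round 3 — no new infections; cascade stops.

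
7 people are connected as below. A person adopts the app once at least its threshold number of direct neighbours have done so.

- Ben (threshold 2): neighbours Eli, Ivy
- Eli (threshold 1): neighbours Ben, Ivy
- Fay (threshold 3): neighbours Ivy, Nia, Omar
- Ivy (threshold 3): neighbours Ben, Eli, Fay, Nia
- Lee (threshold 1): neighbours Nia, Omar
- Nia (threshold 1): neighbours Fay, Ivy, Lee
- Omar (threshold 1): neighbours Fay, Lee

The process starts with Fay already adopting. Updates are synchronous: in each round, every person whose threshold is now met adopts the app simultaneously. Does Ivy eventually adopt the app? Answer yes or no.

Round 1 — Fay adopts the app (initial).
Round 2 — checking thresholds:
  Ivy: 1 of 4 neighbours < 3, not yet.
  Nia: 1 of 3 neighbours ≥ 1, adopts the app.
  Omar: 1 of 2 neighbours ≥ 1, adopts the app.
Round 3 — checking thresholds:
  Ivy: 2 of 4 neighbours < 3, not yet.
  Lee: 2 of 2 neighbours ≥ 1, adopts the app.
Round 4 — no new adoptions; cascade stops.

no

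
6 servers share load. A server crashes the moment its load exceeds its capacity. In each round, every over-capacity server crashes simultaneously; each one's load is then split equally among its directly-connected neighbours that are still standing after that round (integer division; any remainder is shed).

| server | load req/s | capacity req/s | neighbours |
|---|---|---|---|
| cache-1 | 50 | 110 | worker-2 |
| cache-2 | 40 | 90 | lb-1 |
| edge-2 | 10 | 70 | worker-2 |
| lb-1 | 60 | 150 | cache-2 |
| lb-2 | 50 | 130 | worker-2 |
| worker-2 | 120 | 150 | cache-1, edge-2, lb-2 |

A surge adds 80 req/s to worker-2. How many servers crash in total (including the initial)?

Round 1 — worker-2 at 200 > 150. worker-2 crashes.
  worker-2 sheds 200 req/s to cache-1, edge-2, lb-2: 66 each (2 lost).
    cache-1: 50+66 = 116 > 110
    edge-2: 10+66 = 76 > 70
    lb-2: 50+66 = 116 ≤ 130
Round 2 — cache-1, edge-2 crash.
  cache-1 sheds 116 req/s: no online neighbours, lost.
  edge-2 sheds 76 req/s: no online neighbours, lost.
No further crashes.

3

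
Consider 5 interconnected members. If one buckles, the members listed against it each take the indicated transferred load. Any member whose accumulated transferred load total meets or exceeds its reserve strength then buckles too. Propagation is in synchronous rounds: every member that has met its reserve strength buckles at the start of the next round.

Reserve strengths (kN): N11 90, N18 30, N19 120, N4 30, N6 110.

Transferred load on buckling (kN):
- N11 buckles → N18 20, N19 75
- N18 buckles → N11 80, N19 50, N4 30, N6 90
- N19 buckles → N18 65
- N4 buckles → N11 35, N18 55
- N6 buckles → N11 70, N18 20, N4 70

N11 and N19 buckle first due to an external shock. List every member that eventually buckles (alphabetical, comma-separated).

N11, N18, N19, N4

Round 1 — N11, N19 buckle (initial).
  N18: +20+65 → 85 ≥ 30
Round 2 — N18 buckles.
  N4: +30 → 30 ≥ 30
  N6: +90 → 90 < 110
Round 3 — N4 buckles.
No further bucklings.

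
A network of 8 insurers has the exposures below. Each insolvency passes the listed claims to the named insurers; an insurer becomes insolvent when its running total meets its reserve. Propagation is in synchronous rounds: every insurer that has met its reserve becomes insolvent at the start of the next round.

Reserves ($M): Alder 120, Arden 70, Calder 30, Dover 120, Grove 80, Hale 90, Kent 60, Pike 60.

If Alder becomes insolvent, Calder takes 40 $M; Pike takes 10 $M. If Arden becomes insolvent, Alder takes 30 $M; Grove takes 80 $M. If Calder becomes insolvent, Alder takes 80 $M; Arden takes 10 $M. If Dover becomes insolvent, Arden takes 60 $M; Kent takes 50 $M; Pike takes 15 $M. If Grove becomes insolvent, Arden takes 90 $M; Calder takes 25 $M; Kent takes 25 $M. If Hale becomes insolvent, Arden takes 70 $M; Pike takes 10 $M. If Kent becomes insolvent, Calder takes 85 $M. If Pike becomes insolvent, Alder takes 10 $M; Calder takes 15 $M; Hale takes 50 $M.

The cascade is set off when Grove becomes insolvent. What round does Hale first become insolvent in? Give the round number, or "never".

Round 1 — Grove becomes insolvent (initial).
  Arden: +90 → 90 ≥ 70
  Calder: +25 → 25 < 30
  Kent: +25 → 25 < 60
Round 2 — Arden becomes insolvent.
  Alder: +30 → 30 < 120
No further insolvencies.

never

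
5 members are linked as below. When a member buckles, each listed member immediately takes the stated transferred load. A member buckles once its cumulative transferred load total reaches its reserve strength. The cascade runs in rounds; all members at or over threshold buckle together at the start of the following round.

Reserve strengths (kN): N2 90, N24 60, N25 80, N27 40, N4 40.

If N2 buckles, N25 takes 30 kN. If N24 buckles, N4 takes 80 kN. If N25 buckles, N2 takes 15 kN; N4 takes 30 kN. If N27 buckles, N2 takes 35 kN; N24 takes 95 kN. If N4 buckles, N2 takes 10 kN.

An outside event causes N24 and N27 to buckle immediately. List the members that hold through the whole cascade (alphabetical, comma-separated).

N2, N25

Round 1 — N24, N27 buckle (initial).
  N2: +35 → 35 < 90
  N4: +80 → 80 ≥ 40
Round 2 — N4 buckles.
  N2: +10 → 45 < 90
No further bucklings.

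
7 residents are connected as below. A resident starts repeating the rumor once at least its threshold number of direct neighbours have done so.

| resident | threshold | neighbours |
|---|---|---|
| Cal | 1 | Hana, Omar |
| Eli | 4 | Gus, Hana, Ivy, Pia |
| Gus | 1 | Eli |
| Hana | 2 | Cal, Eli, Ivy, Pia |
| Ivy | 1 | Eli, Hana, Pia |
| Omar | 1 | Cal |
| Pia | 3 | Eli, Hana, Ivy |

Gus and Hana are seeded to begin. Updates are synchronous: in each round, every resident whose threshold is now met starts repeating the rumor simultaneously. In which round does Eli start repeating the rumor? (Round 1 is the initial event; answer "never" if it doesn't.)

Round 1 — Gus, Hana start repeating the rumor (initial).
Round 2 — checking thresholds:
  Cal: 1 of 2 neighbours ≥ 1, starts repeating the rumor.
  Eli: 2 of 4 neighbours < 4, not yet.
  Ivy: 1 of 3 neighbours ≥ 1, starts repeating the rumor.
  Pia: 1 of 3 neighbours < 3, not yet.
Round 3 — checking thresholds:
  Eli: 3 of 4 neighbours < 4, not yet.
  Omar: 1 of 1 neighbours ≥ 1, starts repeating the rumor.
  Pia: 2 of 3 neighbours < 3, not yet.
Round 4 — no new spreads; cascade stops.

never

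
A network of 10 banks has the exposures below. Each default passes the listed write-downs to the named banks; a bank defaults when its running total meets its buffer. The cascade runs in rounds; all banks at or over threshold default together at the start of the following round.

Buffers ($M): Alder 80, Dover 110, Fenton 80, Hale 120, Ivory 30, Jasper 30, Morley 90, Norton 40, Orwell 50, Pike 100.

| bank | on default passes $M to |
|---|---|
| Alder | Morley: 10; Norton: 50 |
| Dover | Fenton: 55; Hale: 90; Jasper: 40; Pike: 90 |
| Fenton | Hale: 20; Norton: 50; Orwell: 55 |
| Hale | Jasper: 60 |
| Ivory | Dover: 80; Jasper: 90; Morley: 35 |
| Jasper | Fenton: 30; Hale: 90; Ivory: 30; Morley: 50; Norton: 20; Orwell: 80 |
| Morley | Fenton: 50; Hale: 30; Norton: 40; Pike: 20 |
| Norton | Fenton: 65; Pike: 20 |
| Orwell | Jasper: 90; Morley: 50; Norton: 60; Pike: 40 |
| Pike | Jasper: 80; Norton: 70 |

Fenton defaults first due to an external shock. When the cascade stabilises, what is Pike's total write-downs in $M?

80

Round 1 — Fenton defaults (initial).
  Hale: +20 → 20 < 120
  Norton: +50 → 50 ≥ 40
  Orwell: +55 → 55 ≥ 50
Round 2 — Norton, Orwell default.
  Jasper: +90 → 90 ≥ 30
  Morley: +50 → 50 < 90
  Pike: +20+40 → 60 < 100
Round 3 — Jasper defaults.
  Hale: +90 → 110 < 120
  Ivory: +30 → 30 ≥ 30
  Morley: +50 → 100 ≥ 90
Round 4 — Ivory, Morley default.
  Dover: +80 → 80 < 110
  Hale: +30 → 140 ≥ 120
  Pike: +20 → 80 < 100
Round 5 — Hale defaults.
No further defaults.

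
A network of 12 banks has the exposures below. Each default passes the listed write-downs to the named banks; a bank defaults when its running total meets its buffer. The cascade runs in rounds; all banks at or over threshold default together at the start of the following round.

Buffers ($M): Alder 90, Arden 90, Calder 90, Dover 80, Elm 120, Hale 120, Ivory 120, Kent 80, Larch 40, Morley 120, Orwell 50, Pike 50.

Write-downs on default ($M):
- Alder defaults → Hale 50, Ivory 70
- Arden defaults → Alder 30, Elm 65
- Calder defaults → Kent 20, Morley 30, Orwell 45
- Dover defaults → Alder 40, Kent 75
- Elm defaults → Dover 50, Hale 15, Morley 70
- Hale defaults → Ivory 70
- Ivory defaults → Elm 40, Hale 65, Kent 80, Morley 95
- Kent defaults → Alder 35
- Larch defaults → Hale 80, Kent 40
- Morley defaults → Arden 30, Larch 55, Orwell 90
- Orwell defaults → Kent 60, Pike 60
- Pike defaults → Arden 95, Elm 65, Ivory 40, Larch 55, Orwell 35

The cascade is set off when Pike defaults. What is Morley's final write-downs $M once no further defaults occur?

70

Round 1 — Pike defaults (initial).
  Arden: +95 → 95 ≥ 90
  Elm: +65 → 65 < 120
  Ivory: +40 → 40 < 120
  Larch: +55 → 55 ≥ 40
  Orwell: +35 → 35 < 50
Round 2 — Arden, Larch default.
  Alder: +30 → 30 < 90
  Elm: +65 → 130 ≥ 120
  Hale: +80 → 80 < 120
  Kent: +40 → 40 < 80
Round 3 — Elm defaults.
  Dover: +50 → 50 < 80
  Hale: +15 → 95 < 120
  Morley: +70 → 70 < 120
No further defaults.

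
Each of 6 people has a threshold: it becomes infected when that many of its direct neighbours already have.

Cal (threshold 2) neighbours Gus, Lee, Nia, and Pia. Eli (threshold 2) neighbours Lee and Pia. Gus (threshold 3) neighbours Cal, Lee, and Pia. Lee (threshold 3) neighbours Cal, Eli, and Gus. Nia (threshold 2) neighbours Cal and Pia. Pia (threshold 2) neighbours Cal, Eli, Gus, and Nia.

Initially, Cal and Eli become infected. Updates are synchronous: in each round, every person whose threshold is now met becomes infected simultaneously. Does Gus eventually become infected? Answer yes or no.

Round 1 — Cal, Eli become infected (initial).
Round 2 — checking thresholds:
  Gus: 1 of 3 neighbours < 3, holds.
  Lee: 2 of 3 neighbours < 3, holds.
  Nia: 1 of 2 neighbours < 2, holds.
  Pia: 2 of 4 neighbours ≥ 2, becomes infected.
Round 3 — checking thresholds:
  Gus: 2 of 3 neighbours < 3, holds.
  Lee: 2 of 3 neighbours < 3, holds.
  Nia: 2 of 2 neighbours ≥ 2, becomes infected.
Round 4 — no new infections; cascade stops.

no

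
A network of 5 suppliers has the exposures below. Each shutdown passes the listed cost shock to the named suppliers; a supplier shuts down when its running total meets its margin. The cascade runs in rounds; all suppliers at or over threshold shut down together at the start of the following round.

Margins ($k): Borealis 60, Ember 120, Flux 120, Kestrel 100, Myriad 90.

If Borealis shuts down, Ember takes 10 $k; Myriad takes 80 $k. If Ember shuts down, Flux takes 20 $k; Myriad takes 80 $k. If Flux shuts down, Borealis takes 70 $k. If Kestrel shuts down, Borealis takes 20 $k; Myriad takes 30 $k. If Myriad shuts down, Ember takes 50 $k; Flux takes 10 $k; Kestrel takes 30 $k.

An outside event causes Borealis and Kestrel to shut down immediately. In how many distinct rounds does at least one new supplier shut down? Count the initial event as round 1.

Round 1 — Borealis, Kestrel shut down (initial).
  Ember: +10 → 10 < 120
  Myriad: +80+30 → 110 ≥ 90
Round 2 — Myriad shuts down.
  Ember: +50 → 60 < 120
  Flux: +10 → 10 < 120
No further shutdowns.

2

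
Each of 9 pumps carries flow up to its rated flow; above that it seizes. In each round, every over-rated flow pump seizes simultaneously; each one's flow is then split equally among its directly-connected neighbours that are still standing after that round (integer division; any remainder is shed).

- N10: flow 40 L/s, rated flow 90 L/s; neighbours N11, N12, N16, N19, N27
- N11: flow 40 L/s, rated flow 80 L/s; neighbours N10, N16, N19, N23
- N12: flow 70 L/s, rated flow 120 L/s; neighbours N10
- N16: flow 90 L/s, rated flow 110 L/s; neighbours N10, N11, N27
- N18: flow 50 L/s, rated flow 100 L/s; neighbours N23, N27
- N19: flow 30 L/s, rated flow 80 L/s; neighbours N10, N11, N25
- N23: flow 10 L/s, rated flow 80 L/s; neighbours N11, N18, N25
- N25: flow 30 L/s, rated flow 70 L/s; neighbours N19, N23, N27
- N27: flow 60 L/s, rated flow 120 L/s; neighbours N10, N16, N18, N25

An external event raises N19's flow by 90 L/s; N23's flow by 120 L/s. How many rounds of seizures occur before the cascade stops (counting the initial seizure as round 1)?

4

Round 1 — N19 at 120 > 80; N23 at 130 > 80. N19, N23 seize.
  N19 sheds 120 L/s to N10, N11, N25: 40 each.
    N10: 40+40 = 80 ≤ 90
    N11: 40+40 = 80 ≤ 80
    N25: 30+40 = 70 ≤ 70
  N23 sheds 130 L/s to N11, N18, N25: 43 each (1 lost).
    N11: 80+43 = 123 > 80
    N18: 50+43 = 93 ≤ 100
    N25: 70+43 = 113 > 70
Round 2 — N11, N25 seize.
  N11 sheds 123 L/s to N10, N16: 61 each (1 lost).
    N10: 80+61 = 141 > 90
    N16: 90+61 = 151 > 110
  N25 sheds 113 L/s to N27: 113 each.
    N27: 60+113 = 173 > 120
Round 3 — N10, N16, N27 seize.
  N10 sheds 141 L/s to N12: 141 each.
    N12: 70+141 = 211 > 120
  N16 sheds 151 L/s: no online neighbours, lost.
  N27 sheds 173 L/s to N18: 173 each.
    N18: 93+173 = 266 > 100
Round 4 — N12, N18 seize.
  N12 sheds 211 L/s: no online neighbours, lost.
  N18 sheds 266 L/s: no online neighbours, lost.
No further seizures.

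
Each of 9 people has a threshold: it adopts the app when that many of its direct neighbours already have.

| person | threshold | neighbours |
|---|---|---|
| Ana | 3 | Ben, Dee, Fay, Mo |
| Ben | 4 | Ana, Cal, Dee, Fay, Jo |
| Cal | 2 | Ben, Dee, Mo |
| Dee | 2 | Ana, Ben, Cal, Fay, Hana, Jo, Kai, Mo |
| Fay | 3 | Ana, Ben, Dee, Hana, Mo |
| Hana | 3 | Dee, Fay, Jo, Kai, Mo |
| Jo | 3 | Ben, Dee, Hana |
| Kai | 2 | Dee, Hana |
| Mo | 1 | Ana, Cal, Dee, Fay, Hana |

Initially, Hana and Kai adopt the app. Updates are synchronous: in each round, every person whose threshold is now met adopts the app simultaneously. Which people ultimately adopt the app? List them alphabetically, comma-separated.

Round 1 — Hana, Kai adopt the app (initial).
Round 2 — checking thresholds:
  Dee: 2 of 8 neighbours ≥ 2, adopts the app.
  Fay: 1 of 5 neighbours < 3, below threshold.
  Jo: 1 of 3 neighbours < 3, below threshold.
  Mo: 1 of 5 neighbours ≥ 1, adopts the app.
Round 3 — checking thresholds:
  Ana: 2 of 4 neighbours < 3, below threshold.
  Ben: 1 of 5 neighbours < 4, below threshold.
  Cal: 2 of 3 neighbours ≥ 2, adopts the app.
  Fay: 3 of 5 neighbours ≥ 3, adopts the app.
  Jo: 2 of 3 neighbours < 3, below threshold.
Round 4 — checking thresholds:
  Ana: 3 of 4 neighbours ≥ 3, adopts the app.
  Ben: 3 of 5 neighbours < 4, below threshold.
  Jo: 2 of 3 neighbours < 3, below threshold.
Round 5 — checking thresholds:
  Ben: 4 of 5 neighbours ≥ 4, adopts the app.
  Jo: 2 of 3 neighbours < 3, below threshold.
Round 6 — checking thresholds:
  Jo: 3 of 3 neighbours ≥ 3, adopts the app.
Round 7 — no new adoptions; cascade stops.

Ana, Ben, Cal, Dee, Fay, Hana, Jo, Kai, Mo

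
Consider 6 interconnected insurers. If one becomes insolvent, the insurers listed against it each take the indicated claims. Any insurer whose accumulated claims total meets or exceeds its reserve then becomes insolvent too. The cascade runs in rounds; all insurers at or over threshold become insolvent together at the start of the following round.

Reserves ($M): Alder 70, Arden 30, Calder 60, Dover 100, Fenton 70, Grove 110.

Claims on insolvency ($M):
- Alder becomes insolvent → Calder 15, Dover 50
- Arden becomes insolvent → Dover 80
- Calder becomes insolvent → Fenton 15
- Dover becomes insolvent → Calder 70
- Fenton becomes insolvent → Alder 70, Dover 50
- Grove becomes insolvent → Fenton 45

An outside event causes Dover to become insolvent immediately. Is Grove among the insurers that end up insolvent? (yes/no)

no

Round 1 — Dover becomes insolvent (initial).
  Calder: +70 → 70 ≥ 60
Round 2 — Calder becomes insolvent.
  Fenton: +15 → 15 < 70
No further insolvencies.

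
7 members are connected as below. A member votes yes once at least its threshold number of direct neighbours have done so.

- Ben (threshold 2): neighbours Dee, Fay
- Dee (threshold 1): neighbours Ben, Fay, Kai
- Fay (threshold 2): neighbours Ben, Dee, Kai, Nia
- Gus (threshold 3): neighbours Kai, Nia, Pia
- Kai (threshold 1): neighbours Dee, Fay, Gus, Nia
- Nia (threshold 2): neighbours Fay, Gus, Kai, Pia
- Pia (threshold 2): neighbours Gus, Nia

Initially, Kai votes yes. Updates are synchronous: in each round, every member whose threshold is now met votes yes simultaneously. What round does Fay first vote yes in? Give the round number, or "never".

Round 1 — Kai votes yes (initial).
Round 2 — checking thresholds:
  Dee: 1 of 3 neighbours ≥ 1, votes yes.
  Fay: 1 of 4 neighbours < 2, holds.
  Gus: 1 of 3 neighbours < 3, holds.
  Nia: 1 of 4 neighbours < 2, holds.
Round 3 — checking thresholds:
  Ben: 1 of 2 neighbours < 2, holds.
  Fay: 2 of 4 neighbours ≥ 2, votes yes.
  Gus: 1 of 3 neighbours < 3, holds.
  Nia: 1 of 4 neighbours < 2, holds.
Round 4 — checking thresholds:
  Ben: 2 of 2 neighbours ≥ 2, votes yes.
  Gus: 1 of 3 neighbours < 3, holds.
  Nia: 2 of 4 neighbours ≥ 2, votes yes.
Round 5 — no new yes votes; cascade stops.

3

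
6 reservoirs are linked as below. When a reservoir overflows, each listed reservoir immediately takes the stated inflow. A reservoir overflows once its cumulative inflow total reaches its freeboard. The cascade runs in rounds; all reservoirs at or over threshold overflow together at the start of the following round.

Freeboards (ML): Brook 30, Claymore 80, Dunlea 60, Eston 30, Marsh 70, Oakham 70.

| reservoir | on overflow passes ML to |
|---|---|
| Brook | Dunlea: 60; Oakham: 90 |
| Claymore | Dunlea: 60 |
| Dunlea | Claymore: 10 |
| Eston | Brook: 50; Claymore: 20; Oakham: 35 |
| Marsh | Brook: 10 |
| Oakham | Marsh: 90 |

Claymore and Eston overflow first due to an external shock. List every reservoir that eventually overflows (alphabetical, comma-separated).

Brook, Claymore, Dunlea, Eston, Marsh, Oakham

Round 1 — Claymore, Eston overflow (initial).
  Brook: +50 → 50 ≥ 30
  Dunlea: +60 → 60 ≥ 60
  Oakham: +35 → 35 < 70
Round 2 — Brook, Dunlea overflow.
  Oakham: +90 → 125 ≥ 70
Round 3 — Oakham overflows.
  Marsh: +90 → 90 ≥ 70
Round 4 — Marsh overflows.
No further overflows.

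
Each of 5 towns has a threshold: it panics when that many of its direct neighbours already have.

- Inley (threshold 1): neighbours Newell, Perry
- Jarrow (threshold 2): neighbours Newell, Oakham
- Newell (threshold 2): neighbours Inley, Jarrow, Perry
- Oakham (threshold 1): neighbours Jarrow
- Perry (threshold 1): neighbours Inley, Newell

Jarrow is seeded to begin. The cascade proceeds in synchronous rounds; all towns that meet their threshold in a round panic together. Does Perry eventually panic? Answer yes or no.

Round 1 — Jarrow panics (initial).
Round 2 — checking thresholds:
  Newell: 1 of 3 neighbours < 2, holds.
  Oakham: 1 of 1 neighbours ≥ 1, panics.
Round 3 — no new panics; cascade stops.

no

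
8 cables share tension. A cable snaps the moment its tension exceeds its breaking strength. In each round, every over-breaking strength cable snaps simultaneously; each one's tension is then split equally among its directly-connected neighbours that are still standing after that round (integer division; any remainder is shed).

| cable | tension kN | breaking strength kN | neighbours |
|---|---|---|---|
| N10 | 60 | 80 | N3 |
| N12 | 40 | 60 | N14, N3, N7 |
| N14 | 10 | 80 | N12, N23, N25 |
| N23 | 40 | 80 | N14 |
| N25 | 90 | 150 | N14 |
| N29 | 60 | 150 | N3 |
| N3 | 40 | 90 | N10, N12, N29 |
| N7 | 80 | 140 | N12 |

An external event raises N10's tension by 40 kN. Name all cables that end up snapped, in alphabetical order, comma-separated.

Round 1 — N10 at 100 > 80. N10 snaps.
  N10 sheds 100 kN to N3: 100 each.
    N3: 40+100 = 140 > 90
Round 2 — N3 snaps.
  N3 sheds 140 kN to N12, N29: 70 each.
    N12: 40+70 = 110 > 60
    N29: 60+70 = 130 ≤ 150
Round 3 — N12 snaps.
  N12 sheds 110 kN to N14, N7: 55 each.
    N14: 10+55 = 65 ≤ 80
    N7: 80+55 = 135 ≤ 140
No further breaks.

N10, N12, N3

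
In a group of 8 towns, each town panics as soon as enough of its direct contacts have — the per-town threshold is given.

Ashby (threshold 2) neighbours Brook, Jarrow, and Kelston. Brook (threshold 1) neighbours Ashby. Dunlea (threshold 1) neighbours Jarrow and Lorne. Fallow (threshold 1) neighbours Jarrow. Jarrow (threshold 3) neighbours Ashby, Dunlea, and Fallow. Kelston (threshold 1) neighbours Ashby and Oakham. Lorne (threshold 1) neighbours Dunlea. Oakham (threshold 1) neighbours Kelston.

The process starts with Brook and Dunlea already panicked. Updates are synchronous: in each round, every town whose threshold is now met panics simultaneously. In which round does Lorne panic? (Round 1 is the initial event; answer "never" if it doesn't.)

2

Round 1 — Brook, Dunlea panic (initial).
Round 2 — checking thresholds:
  Ashby: 1 of 3 neighbours < 2, not yet.
  Jarrow: 1 of 3 neighbours < 3, not yet.
  Lorne: 1 of 1 neighbours ≥ 1, panics.
Round 3 — no new panics; cascade stops.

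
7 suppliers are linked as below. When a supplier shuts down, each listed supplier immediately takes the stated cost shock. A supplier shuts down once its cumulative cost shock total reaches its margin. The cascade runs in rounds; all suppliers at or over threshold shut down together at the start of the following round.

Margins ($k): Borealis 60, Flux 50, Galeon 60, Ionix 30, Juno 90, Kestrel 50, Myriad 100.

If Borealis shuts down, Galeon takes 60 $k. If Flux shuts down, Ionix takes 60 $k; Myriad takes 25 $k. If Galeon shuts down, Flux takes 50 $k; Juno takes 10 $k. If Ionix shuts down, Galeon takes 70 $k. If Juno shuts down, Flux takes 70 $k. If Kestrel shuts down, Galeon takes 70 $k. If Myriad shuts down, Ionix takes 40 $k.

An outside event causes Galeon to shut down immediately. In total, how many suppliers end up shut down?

Round 1 — Galeon shuts down (initial).
  Flux: +50 → 50 ≥ 50
  Juno: +10 → 10 < 90
Round 2 — Flux shuts down.
  Ionix: +60 → 60 ≥ 30
  Myriad: +25 → 25 < 100
Round 3 — Ionix shuts down.
No further shutdowns.

3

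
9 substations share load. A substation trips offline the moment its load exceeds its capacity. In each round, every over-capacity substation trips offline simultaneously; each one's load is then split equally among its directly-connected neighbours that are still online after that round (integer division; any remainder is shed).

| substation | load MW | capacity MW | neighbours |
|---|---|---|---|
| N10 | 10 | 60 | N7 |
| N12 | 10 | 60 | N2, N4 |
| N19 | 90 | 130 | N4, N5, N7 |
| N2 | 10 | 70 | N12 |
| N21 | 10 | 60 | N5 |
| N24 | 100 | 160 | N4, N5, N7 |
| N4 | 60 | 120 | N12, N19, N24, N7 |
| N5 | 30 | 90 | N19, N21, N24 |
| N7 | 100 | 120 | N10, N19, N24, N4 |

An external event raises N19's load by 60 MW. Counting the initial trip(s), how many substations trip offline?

8

Round 1 — N19 at 150 > 130. N19 trips offline.
  N19 sheds 150 MW to N4, N5, N7: 50 each.
    N4: 60+50 = 110 ≤ 120
    N5: 30+50 = 80 ≤ 90
    N7: 100+50 = 150 > 120
Round 2 — N7 trips offline.
  N7 sheds 150 MW to N10, N24, N4: 50 each.
    N10: 10+50 = 60 ≤ 60
    N24: 100+50 = 150 ≤ 160
    N4: 110+50 = 160 > 120
Round 3 — N4 trips offline.
  N4 sheds 160 MW to N12, N24: 80 each.
    N12: 10+80 = 90 > 60
    N24: 150+80 = 230 > 160
Round 4 — N12, N24 trip offline.
  N12 sheds 90 MW to N2: 90 each.
    N2: 10+90 = 100 > 70
  N24 sheds 230 MW to N5: 230 each.
    N5: 80+230 = 310 > 90
Round 5 — N2, N5 trip offline.
  N2 sheds 100 MW: no online neighbours, lost.
  N5 sheds 310 MW to N21: 310 each.
    N21: 10+310 = 320 > 60
Round 6 — N21 trips offline.
  N21 sheds 320 MW: no online neighbours, lost.
No further trips.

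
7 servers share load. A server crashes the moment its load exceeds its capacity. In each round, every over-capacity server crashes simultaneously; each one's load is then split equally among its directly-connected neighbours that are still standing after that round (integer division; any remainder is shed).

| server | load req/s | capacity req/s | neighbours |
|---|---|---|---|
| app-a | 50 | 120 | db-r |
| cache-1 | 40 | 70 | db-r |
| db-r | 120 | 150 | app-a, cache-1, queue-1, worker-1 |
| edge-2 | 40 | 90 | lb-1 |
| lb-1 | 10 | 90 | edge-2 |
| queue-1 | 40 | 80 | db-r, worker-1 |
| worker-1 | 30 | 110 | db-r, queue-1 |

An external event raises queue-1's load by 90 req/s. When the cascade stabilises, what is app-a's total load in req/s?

Round 1 — queue-1 at 130 > 80. queue-1 crashes.
  queue-1 sheds 130 req/s to db-r, worker-1: 65 each.
    db-r: 120+65 = 185 > 150
    worker-1: 30+65 = 95 ≤ 110
Round 2 — db-r crashes.
  db-r sheds 185 req/s to app-a, cache-1, worker-1: 61 each (2 lost).
    app-a: 50+61 = 111 ≤ 120
    cache-1: 40+61 = 101 > 70
    worker-1: 95+61 = 156 > 110
Round 3 — cache-1, worker-1 crash.
  cache-1 sheds 101 req/s: no online neighbours, lost.
  worker-1 sheds 156 req/s: no online neighbours, lost.
No further crashes.

111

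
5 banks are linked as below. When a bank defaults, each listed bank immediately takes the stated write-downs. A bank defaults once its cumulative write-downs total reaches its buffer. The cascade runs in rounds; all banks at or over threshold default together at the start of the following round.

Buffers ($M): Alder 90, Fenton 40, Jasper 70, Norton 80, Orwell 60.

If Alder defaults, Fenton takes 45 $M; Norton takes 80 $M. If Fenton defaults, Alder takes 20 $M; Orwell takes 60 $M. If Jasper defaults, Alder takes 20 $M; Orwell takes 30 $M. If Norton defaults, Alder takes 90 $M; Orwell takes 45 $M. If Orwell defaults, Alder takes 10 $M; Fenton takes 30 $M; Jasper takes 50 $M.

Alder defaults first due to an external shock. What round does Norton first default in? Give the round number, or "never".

Round 1 — Alder defaults (initial).
  Fenton: +45 → 45 ≥ 40
  Norton: +80 → 80 ≥ 80
Round 2 — Fenton, Norton default.
  Orwell: +60+45 → 105 ≥ 60
Round 3 — Orwell defaults.
  Jasper: +50 → 50 < 70
No further defaults.

2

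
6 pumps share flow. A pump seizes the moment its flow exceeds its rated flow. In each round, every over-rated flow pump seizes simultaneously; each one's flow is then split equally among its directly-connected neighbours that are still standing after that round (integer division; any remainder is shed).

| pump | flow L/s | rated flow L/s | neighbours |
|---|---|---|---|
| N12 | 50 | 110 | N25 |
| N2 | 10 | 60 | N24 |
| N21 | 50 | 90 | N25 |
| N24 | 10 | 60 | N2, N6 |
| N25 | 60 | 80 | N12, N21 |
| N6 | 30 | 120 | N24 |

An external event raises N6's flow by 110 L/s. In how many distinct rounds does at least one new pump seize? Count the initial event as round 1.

3

Round 1 — N6 at 140 > 120. N6 seizes.
  N6 sheds 140 L/s to N24: 140 each.
    N24: 10+140 = 150 > 60
Round 2 — N24 seizes.
  N24 sheds 150 L/s to N2: 150 each.
    N2: 10+150 = 160 > 60
Round 3 — N2 seizes.
  N2 sheds 160 L/s: no online neighbours, lost.
No further seizures.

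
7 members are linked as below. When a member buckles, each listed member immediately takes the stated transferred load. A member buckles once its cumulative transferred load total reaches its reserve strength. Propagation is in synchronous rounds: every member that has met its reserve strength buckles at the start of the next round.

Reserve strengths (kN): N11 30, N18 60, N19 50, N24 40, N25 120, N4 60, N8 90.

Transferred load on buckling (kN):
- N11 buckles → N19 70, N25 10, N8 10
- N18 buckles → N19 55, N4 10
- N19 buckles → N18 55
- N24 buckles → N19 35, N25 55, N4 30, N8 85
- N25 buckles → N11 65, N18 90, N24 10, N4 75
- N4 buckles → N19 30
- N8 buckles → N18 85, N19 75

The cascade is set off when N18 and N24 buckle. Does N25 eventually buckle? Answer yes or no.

Round 1 — N18, N24 buckle (initial).
  N19: +55+35 → 90 ≥ 50
  N25: +55 → 55 < 120
  N4: +10+30 → 40 < 60
  N8: +85 → 85 < 90
Round 2 — N19 buckles.
No further bucklings.

no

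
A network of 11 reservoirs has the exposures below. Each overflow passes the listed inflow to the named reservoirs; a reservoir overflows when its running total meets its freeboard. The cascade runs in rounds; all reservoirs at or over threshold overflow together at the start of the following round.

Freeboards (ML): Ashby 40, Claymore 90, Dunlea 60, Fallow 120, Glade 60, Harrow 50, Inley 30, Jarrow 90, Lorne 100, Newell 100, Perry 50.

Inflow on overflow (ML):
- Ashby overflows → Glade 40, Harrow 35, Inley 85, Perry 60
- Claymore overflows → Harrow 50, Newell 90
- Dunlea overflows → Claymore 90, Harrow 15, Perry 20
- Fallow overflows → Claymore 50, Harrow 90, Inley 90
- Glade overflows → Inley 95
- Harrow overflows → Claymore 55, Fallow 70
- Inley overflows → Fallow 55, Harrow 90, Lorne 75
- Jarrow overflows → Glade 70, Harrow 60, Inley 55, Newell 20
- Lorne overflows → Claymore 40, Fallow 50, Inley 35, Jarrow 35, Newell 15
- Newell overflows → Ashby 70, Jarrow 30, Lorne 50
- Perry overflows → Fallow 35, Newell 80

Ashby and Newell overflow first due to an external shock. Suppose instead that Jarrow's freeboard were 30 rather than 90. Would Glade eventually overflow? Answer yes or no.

yes

With Jarrow's freeboard at 30:
Round 1 — Ashby, Newell overflow (initial).
  Glade: +40 → 40 < 60
  Harrow: +35 → 35 < 50
  Inley: +85 → 85 ≥ 30
  Jarrow: +30 → 30 ≥ 30
  Lorne: +50 → 50 < 100
  Perry: +60 → 60 ≥ 50
Round 2 — Inley, Jarrow, Perry overflow.
  Fallow: +55+35 → 90 < 120
  Glade: +70 → 110 ≥ 60
  Harrow: +90+60 → 185 ≥ 50
  Lorne: +75 → 125 ≥ 100
Round 3 — Glade, Harrow, Lorne overflow.
  Claymore: +55+40 → 95 ≥ 90
  Fallow: +70+50 → 210 ≥ 120
Round 4 — Claymore, Fallow overflow.
No further overflows.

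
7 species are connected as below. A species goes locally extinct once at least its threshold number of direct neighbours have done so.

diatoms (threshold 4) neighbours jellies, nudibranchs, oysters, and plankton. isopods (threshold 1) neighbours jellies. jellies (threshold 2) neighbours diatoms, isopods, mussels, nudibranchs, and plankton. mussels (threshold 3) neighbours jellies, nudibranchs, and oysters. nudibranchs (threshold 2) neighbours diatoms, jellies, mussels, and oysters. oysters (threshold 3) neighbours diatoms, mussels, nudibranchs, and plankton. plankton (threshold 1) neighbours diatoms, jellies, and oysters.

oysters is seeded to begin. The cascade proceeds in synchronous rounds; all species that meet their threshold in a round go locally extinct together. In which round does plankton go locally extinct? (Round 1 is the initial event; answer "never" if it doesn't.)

Round 1 — oysters goes locally extinct (initial).
Round 2 — checking thresholds:
  diatoms: 1 of 4 neighbours < 4, not yet.
  mussels: 1 of 3 neighbours < 3, not yet.
  nudibranchs: 1 of 4 neighbours < 2, not yet.
  plankton: 1 of 3 neighbours ≥ 1, goes locally extinct.
Round 3 — no new extinctions; cascade stops.

2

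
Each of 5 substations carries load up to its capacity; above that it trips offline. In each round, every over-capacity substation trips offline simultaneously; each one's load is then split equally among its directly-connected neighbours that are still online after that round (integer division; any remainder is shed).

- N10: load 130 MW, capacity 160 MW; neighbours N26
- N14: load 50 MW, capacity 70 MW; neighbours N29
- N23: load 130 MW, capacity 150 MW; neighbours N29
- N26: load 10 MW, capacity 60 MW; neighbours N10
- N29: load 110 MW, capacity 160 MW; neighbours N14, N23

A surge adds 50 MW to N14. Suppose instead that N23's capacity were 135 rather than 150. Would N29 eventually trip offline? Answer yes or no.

With N23's capacity at 135:
Round 1 — N14 at 100 > 70. N14 trips offline.
  N14 sheds 100 MW to N29: 100 each.
    N29: 110+100 = 210 > 160
Round 2 — N29 trips offline.
  N29 sheds 210 MW to N23: 210 each.
    N23: 130+210 = 340 > 135
Round 3 — N23 trips offline.
  N23 sheds 340 MW: no online neighbours, lost.
No further trips.

yes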